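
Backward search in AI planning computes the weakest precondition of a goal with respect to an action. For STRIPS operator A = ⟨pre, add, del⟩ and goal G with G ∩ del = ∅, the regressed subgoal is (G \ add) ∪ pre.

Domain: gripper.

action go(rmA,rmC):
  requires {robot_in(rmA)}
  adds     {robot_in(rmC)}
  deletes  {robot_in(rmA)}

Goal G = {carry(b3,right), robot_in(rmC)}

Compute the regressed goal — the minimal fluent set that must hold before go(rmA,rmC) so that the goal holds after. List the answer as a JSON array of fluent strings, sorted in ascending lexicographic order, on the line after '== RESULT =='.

Regress:
  G ∩ del = {}  (empty — regression defined)
  G \ add = {carry(b3,right), robot_in(rmC)} \ {robot_in(rmC)} = {carry(b3,right)}
  ∪ pre   = {carry(b3,right)} ∪ {robot_in(rmA)}
          = {carry(b3,right), robot_in(rmA)}

== RESULT ==
["carry(b3,right)", "robot_in(rmA)"]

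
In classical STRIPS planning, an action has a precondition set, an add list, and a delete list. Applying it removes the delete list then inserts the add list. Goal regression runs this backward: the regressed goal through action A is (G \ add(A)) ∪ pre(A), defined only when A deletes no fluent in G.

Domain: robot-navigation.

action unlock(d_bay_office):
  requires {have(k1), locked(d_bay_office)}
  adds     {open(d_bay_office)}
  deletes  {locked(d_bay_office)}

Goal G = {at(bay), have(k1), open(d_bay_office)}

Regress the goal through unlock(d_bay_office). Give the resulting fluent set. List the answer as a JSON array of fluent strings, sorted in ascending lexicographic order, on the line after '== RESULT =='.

Regress:
  G ∩ del = {}  (empty — regression defined)
  G \ add = {at(bay), have(k1), open(d_bay_office)} \ {open(d_bay_office)} = {at(bay), have(k1)}
  ∪ pre   = {at(bay), have(k1)} ∪ {have(k1), locked(d_bay_office)}
          = {at(bay), have(k1), locked(d_bay_office)}

== RESULT ==
["at(bay)", "have(k1)", "locked(d_bay_office)"]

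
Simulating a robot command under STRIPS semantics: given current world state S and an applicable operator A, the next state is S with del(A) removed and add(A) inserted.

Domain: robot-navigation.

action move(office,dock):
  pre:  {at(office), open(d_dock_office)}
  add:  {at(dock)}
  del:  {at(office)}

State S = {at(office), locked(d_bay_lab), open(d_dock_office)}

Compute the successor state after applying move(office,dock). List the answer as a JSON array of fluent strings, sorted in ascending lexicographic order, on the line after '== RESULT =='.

Progress:
  pre ⊆ S: {at(office), open(d_dock_office)} ⊆ S  — applicable
  S \ del = {locked(d_bay_lab), open(d_dock_office)}
  ∪ add   = {at(dock), locked(d_bay_lab), open(d_dock_office)}

== RESULT ==
["at(dock)", "locked(d_bay_lab)", "open(d_dock_office)"]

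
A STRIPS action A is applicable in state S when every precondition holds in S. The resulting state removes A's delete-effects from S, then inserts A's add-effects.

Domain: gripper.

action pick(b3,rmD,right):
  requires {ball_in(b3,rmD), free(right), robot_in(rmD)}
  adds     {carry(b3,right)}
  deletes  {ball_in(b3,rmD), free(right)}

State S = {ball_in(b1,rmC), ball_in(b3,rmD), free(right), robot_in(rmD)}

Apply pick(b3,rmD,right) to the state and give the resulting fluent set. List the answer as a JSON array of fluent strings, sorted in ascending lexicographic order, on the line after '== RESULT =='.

Progress:
  pre ⊆ S: {ball_in(b3,rmD), free(right), robot_in(rmD)} ⊆ S  — applicable
  S \ del = {ball_in(b1,rmC), robot_in(rmD)}
  ∪ add   = {ball_in(b1,rmC), carry(b3,right), robot_in(rmD)}

== RESULT ==
["ball_in(b1,rmC)", "carry(b3,right)", "robot_in(rmD)"]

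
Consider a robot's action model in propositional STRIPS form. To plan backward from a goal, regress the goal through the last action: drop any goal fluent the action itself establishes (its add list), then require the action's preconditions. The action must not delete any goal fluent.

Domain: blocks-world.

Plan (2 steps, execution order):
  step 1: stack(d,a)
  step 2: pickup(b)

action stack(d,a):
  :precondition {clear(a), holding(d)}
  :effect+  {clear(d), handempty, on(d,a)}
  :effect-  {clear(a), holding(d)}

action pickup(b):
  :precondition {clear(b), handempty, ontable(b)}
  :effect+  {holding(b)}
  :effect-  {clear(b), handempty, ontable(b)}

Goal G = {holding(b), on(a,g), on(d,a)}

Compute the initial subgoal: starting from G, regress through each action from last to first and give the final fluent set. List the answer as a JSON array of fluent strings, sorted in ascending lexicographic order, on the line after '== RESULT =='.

Work backward from the goal:
  through step 2 (pickup(b)): drop {holding(b)}, keep {on(a,g), on(d,a)}, require {clear(b), handempty, ontable(b)}
    → {clear(b), handempty, on(a,g), on(d,a), ontable(b)}
  through step 1 (stack(d,a)): drop {handempty, on(d,a)}, keep {clear(b), on(a,g), ontable(b)}, require {clear(a), holding(d)}
    → {clear(a), clear(b), holding(d), on(a,g), ontable(b)}

== RESULT ==
["clear(a)", "clear(b)", "holding(d)", "on(a,g)", "ontable(b)"]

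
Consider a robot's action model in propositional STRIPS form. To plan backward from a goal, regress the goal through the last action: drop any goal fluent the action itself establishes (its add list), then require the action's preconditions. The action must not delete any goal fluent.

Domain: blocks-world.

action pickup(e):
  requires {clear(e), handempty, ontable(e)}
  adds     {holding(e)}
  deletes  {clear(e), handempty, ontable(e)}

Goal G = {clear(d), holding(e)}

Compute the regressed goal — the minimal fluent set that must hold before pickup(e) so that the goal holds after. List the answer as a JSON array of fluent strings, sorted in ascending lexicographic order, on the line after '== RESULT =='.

Regress:
  G ∩ del = {}  (empty — regression defined)
  G \ add = {clear(d), holding(e)} \ {holding(e)} = {clear(d)}
  ∪ pre   = {clear(d)} ∪ {clear(e), handempty, ontable(e)}
          = {clear(d), clear(e), handempty, ontable(e)}

== RESULT ==
["clear(d)", "clear(e)", "handempty", "ontable(e)"]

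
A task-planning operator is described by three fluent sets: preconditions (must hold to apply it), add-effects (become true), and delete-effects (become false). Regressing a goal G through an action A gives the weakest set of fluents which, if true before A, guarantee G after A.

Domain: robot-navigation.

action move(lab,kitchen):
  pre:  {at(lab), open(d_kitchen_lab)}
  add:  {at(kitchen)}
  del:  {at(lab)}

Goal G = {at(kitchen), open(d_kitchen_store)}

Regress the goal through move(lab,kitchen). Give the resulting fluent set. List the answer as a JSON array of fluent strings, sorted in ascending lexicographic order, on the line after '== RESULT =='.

Regress:
  G ∩ del = {}  (empty — regression defined)
  G \ add = {at(kitchen), open(d_kitchen_store)} \ {at(kitchen)} = {open(d_kitchen_store)}
  ∪ pre   = {open(d_kitchen_store)} ∪ {at(lab), open(d_kitchen_lab)}
          = {at(lab), open(d_kitchen_lab), open(d_kitchen_store)}

== RESULT ==
["at(lab)", "open(d_kitchen_lab)", "open(d_kitchen_store)"]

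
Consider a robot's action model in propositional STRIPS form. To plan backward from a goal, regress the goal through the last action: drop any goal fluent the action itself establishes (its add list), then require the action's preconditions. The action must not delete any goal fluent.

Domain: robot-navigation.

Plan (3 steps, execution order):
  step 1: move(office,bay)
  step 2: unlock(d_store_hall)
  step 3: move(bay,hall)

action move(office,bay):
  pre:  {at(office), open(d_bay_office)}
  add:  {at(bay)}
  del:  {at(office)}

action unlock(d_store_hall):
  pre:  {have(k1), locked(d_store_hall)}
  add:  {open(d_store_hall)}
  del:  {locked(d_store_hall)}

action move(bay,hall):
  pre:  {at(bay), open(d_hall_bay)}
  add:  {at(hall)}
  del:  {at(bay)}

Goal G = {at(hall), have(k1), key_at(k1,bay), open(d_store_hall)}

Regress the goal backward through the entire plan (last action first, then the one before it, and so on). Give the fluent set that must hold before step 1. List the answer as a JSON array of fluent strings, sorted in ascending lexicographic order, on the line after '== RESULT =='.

Regress step by step:
  through step 3 (move(bay,hall)): drop {at(hall)}, keep {have(k1), key_at(k1,bay), open(d_store_hall)}, require {at(bay), open(d_hall_bay)}
    → {at(bay), have(k1), key_at(k1,bay), open(d_hall_bay), open(d_store_hall)}
  through step 2 (unlock(d_store_hall)): drop {open(d_store_hall)}, keep {at(bay), have(k1), key_at(k1,bay), open(d_hall_bay)}, require {have(k1), locked(d_store_hall)}
    → {at(bay), have(k1), key_at(k1,bay), locked(d_store_hall), open(d_hall_bay)}
  through step 1 (move(office,bay)): drop {at(bay)}, keep {have(k1), key_at(k1,bay), locked(d_store_hall), open(d_hall_bay)}, require {at(office), open(d_bay_office)}
    → {at(office), have(k1), key_at(k1,bay), locked(d_store_hall), open(d_bay_office), open(d_hall_bay)}

== RESULT ==
["at(office)", "have(k1)", "key_at(k1,bay)", "locked(d_store_hall)", "open(d_bay_office)", "open(d_hall_bay)"]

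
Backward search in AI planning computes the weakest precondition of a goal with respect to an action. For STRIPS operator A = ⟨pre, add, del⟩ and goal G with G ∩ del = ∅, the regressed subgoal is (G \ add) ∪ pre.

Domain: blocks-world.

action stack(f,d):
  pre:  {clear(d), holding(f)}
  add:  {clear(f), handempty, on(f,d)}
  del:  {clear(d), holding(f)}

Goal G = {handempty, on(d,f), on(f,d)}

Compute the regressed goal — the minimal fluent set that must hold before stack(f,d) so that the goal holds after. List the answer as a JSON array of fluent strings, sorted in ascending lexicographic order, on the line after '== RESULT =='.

Regress:
  G ∩ del = {}  (empty — regression defined)
  G \ add = {handempty, on(d,f), on(f,d)} \ {clear(f), handempty, on(f,d)} = {on(d,f)}
  ∪ pre   = {on(d,f)} ∪ {clear(d), holding(f)}
          = {clear(d), holding(f), on(d,f)}

== RESULT ==
["clear(d)", "holding(f)", "on(d,f)"]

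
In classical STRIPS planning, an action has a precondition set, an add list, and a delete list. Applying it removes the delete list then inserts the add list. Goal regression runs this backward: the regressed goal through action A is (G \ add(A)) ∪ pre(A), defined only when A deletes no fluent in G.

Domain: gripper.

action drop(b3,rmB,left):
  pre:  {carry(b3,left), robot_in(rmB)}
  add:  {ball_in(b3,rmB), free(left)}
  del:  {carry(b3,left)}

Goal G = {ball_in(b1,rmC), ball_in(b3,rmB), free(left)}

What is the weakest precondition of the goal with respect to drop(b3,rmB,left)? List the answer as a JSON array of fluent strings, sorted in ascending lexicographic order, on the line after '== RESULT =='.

Compute (G \ add) ∪ pre:
  G ∩ del = {}  (empty — regression defined)
  G \ add = {ball_in(b1,rmC), ball_in(b3,rmB), free(left)} \ {ball_in(b3,rmB), free(left)} = {ball_in(b1,rmC)}
  ∪ pre   = {ball_in(b1,rmC)} ∪ {carry(b3,left), robot_in(rmB)}
          = {ball_in(b1,rmC), carry(b3,left), robot_in(rmB)}

== RESULT ==
["ball_in(b1,rmC)", "carry(b3,left)", "robot_in(rmB)"]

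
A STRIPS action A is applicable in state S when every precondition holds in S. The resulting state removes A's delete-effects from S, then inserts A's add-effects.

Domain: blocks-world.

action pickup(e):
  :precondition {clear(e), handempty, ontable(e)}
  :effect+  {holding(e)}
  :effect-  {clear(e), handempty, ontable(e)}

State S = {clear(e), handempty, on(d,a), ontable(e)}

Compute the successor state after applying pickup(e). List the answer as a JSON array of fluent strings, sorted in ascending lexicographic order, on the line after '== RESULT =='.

Compute (S \ del) ∪ add:
  pre ⊆ S: {clear(e), handempty, ontable(e)} ⊆ S  — applicable
  S \ del = {on(d,a)}
  ∪ add   = {holding(e), on(d,a)}

== RESULT ==
["holding(e)", "on(d,a)"]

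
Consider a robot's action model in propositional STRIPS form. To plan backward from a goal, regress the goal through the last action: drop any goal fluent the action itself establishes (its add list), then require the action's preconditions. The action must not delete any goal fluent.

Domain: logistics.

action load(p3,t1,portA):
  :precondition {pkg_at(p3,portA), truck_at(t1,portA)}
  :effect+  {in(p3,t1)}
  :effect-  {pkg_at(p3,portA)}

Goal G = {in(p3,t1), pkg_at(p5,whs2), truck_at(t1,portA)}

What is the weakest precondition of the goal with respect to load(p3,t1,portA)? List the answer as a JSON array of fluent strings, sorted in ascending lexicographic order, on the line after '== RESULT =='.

Compute (G \ add) ∪ pre:
  G ∩ del = {}  (empty — regression defined)
  G \ add = {in(p3,t1), pkg_at(p5,whs2), truck_at(t1,portA)} \ {in(p3,t1)} = {pkg_at(p5,whs2), truck_at(t1,portA)}
  ∪ pre   = {pkg_at(p5,whs2), truck_at(t1,portA)} ∪ {pkg_at(p3,portA), truck_at(t1,portA)}
          = {pkg_at(p3,portA), pkg_at(p5,whs2), truck_at(t1,portA)}

== RESULT ==
["pkg_at(p3,portA)", "pkg_at(p5,whs2)", "truck_at(t1,portA)"]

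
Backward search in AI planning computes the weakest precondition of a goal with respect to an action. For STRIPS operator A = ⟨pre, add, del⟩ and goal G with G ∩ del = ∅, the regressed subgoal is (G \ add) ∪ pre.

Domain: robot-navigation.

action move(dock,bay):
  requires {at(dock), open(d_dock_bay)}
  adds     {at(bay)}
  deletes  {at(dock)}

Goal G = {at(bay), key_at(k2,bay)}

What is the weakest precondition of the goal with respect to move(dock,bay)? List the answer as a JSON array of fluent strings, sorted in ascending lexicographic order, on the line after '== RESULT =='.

Regress:
  G ∩ del = {}  (empty — regression defined)
  G \ add = {at(bay), key_at(k2,bay)} \ {at(bay)} = {key_at(k2,bay)}
  ∪ pre   = {key_at(k2,bay)} ∪ {at(dock), open(d_dock_bay)}
          = {at(dock), key_at(k2,bay), open(d_dock_bay)}

== RESULT ==
["at(dock)", "key_at(k2,bay)", "open(d_dock_bay)"]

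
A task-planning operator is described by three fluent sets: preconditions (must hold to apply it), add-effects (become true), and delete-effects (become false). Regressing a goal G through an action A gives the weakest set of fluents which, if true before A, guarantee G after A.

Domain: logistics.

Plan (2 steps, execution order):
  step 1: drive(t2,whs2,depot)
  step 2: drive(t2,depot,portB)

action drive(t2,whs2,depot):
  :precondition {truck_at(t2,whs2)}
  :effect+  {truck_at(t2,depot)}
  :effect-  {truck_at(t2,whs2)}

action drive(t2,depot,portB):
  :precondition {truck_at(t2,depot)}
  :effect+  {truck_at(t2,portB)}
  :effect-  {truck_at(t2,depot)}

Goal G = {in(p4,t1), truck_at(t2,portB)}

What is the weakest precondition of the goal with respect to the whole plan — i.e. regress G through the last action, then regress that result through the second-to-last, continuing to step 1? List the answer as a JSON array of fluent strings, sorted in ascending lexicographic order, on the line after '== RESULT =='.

Regress step by step:
  through step 2 (drive(t2,depot,portB)): drop {truck_at(t2,portB)}, keep {in(p4,t1)}, require {truck_at(t2,depot)}
    → {in(p4,t1), truck_at(t2,depot)}
  through step 1 (drive(t2,whs2,depot)): drop {truck_at(t2,depot)}, keep {in(p4,t1)}, require {truck_at(t2,whs2)}
    → {in(p4,t1), truck_at(t2,whs2)}

== RESULT ==
["in(p4,t1)", "truck_at(t2,whs2)"]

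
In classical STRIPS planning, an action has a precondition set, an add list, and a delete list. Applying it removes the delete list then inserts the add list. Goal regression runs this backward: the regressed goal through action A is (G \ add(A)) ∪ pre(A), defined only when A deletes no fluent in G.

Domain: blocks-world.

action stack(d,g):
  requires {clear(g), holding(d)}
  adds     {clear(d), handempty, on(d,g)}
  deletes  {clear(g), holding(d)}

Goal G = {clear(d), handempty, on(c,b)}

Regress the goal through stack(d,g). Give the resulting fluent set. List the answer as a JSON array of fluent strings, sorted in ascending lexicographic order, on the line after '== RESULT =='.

Regress:
  G ∩ del = {}  (empty — regression defined)
  G \ add = {clear(d), handempty, on(c,b)} \ {clear(d), handempty, on(d,g)} = {on(c,b)}
  ∪ pre   = {on(c,b)} ∪ {clear(g), holding(d)}
          = {clear(g), holding(d), on(c,b)}

== RESULT ==
["clear(g)", "holding(d)", "on(c,b)"]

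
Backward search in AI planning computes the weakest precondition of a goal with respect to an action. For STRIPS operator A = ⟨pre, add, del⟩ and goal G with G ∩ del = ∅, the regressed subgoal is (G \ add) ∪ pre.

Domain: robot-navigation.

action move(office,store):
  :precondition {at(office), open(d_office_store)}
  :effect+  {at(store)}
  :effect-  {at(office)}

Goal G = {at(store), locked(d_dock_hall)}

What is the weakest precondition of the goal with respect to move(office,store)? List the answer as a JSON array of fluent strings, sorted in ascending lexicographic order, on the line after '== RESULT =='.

Regress:
  G ∩ del = {}  (empty — regression defined)
  G \ add = {at(store), locked(d_dock_hall)} \ {at(store)} = {locked(d_dock_hall)}
  ∪ pre   = {locked(d_dock_hall)} ∪ {at(office), open(d_office_store)}
          = {at(office), locked(d_dock_hall), open(d_office_store)}

== RESULT ==
["at(office)", "locked(d_dock_hall)", "open(d_office_store)"]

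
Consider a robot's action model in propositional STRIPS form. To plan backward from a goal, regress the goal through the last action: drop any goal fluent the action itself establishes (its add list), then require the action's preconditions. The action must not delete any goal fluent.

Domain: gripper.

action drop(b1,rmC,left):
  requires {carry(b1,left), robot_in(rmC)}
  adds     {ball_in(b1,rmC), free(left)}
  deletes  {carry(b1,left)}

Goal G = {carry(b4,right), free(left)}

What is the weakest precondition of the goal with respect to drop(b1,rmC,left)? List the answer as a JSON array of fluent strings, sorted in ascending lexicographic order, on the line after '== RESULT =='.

Compute (G \ add) ∪ pre:
  G ∩ del = {}  (empty — regression defined)
  G \ add = {carry(b4,right), free(left)} \ {ball_in(b1,rmC), free(left)} = {carry(b4,right)}
  ∪ pre   = {carry(b4,right)} ∪ {carry(b1,left), robot_in(rmC)}
          = {carry(b1,left), carry(b4,right), robot_in(rmC)}

== RESULT ==
["carry(b1,left)", "carry(b4,right)", "robot_in(rmC)"]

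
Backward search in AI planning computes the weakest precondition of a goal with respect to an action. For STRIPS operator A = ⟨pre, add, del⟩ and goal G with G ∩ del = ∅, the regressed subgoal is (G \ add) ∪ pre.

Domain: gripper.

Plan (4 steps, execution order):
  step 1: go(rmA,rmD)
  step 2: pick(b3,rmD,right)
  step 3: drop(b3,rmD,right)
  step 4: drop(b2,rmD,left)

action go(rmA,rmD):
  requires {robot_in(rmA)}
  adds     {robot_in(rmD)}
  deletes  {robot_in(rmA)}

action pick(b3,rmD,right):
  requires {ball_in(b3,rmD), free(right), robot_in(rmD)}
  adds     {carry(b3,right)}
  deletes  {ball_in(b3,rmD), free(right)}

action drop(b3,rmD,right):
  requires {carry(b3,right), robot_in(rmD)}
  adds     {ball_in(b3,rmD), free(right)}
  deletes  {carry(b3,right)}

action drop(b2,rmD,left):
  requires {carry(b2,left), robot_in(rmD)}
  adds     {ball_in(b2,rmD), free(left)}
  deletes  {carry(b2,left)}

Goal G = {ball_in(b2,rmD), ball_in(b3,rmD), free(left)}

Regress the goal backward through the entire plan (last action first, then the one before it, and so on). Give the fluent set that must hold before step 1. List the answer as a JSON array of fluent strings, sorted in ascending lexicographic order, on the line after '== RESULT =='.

Regress step by step:
  through step 4 (drop(b2,rmD,left)): drop {ball_in(b2,rmD), free(left)}, keep {ball_in(b3,rmD)}, require {carry(b2,left), robot_in(rmD)}
    → {ball_in(b3,rmD), carry(b2,left), robot_in(rmD)}
  through step 3 (drop(b3,rmD,right)): drop {ball_in(b3,rmD)}, keep {carry(b2,left), robot_in(rmD)}, require {carry(b3,right), robot_in(rmD)}
    → {carry(b2,left), carry(b3,right), robot_in(rmD)}
  through step 2 (pick(b3,rmD,right)): drop {carry(b3,right)}, keep {carry(b2,left), robot_in(rmD)}, require {ball_in(b3,rmD), free(right), robot_in(rmD)}
    → {ball_in(b3,rmD), carry(b2,left), free(right), robot_in(rmD)}
  through step 1 (go(rmA,rmD)): drop {robot_in(rmD)}, keep {ball_in(b3,rmD), carry(b2,left), free(right)}, require {robot_in(rmA)}
    → {ball_in(b3,rmD), carry(b2,left), free(right), robot_in(rmA)}

== RESULT ==
["ball_in(b3,rmD)", "carry(b2,left)", "free(right)", "robot_in(rmA)"]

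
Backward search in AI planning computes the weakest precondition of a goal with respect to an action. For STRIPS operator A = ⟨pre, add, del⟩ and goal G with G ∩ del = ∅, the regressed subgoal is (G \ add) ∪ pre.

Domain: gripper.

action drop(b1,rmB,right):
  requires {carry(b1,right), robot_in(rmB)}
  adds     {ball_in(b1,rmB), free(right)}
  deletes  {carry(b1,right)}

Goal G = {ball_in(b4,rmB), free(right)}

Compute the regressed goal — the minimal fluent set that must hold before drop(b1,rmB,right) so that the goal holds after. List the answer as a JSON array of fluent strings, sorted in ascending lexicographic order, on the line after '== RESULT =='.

Compute (G \ add) ∪ pre:
  G ∩ del = {}  (empty — regression defined)
  G \ add = {ball_in(b4,rmB), free(right)} \ {ball_in(b1,rmB), free(right)} = {ball_in(b4,rmB)}
  ∪ pre   = {ball_in(b4,rmB)} ∪ {carry(b1,right), robot_in(rmB)}
          = {ball_in(b4,rmB), carry(b1,right), robot_in(rmB)}

== RESULT ==
["ball_in(b4,rmB)", "carry(b1,right)", "robot_in(rmB)"]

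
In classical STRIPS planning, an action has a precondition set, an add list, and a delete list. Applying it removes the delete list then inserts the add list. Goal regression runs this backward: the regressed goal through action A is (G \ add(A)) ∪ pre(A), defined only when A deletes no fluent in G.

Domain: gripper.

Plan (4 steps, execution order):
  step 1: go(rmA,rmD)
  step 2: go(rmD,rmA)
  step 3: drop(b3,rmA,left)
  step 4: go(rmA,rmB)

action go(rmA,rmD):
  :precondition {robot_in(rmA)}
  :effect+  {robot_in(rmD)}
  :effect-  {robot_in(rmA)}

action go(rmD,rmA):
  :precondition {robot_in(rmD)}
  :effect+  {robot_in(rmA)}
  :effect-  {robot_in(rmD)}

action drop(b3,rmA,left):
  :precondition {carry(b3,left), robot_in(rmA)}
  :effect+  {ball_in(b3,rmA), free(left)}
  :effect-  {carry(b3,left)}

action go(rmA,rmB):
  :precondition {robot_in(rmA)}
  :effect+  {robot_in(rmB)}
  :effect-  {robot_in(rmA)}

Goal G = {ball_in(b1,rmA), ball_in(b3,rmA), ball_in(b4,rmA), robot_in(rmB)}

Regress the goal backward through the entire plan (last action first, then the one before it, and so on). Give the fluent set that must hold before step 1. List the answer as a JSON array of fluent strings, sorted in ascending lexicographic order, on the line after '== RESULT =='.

Regress step by step:
  through step 4 (go(rmA,rmB)): drop {robot_in(rmB)}, keep {ball_in(b1,rmA), ball_in(b3,rmA), ball_in(b4,rmA)}, require {robot_in(rmA)}
    → {ball_in(b1,rmA), ball_in(b3,rmA), ball_in(b4,rmA), robot_in(rmA)}
  through step 3 (drop(b3,rmA,left)): drop {ball_in(b3,rmA)}, keep {ball_in(b1,rmA), ball_in(b4,rmA), robot_in(rmA)}, require {carry(b3,left), robot_in(rmA)}
    → {ball_in(b1,rmA), ball_in(b4,rmA), carry(b3,left), robot_in(rmA)}
  through step 2 (go(rmD,rmA)): drop {robot_in(rmA)}, keep {ball_in(b1,rmA), ball_in(b4,rmA), carry(b3,left)}, require {robot_in(rmD)}
    → {ball_in(b1,rmA), ball_in(b4,rmA), carry(b3,left), robot_in(rmD)}
  through step 1 (go(rmA,rmD)): drop {robot_in(rmD)}, keep {ball_in(b1,rmA), ball_in(b4,rmA), carry(b3,left)}, require {robot_in(rmA)}
    → {ball_in(b1,rmA), ball_in(b4,rmA), carry(b3,left), robot_in(rmA)}

== RESULT ==
["ball_in(b1,rmA)", "ball_in(b4,rmA)", "carry(b3,left)", "robot_in(rmA)"]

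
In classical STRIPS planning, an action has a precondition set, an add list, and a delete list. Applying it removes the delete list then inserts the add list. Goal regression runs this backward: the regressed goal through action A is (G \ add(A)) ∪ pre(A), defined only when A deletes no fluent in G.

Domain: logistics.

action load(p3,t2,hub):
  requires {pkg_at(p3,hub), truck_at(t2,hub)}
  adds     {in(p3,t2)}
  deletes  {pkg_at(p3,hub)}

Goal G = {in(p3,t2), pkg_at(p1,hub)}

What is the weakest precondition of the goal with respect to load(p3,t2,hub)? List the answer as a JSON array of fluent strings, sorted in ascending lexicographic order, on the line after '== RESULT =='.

Compute (G \ add) ∪ pre:
  G ∩ del = {}  (empty — regression defined)
  G \ add = {in(p3,t2), pkg_at(p1,hub)} \ {in(p3,t2)} = {pkg_at(p1,hub)}
  ∪ pre   = {pkg_at(p1,hub)} ∪ {pkg_at(p3,hub), truck_at(t2,hub)}
          = {pkg_at(p1,hub), pkg_at(p3,hub), truck_at(t2,hub)}

== RESULT ==
["pkg_at(p1,hub)", "pkg_at(p3,hub)", "truck_at(t2,hub)"]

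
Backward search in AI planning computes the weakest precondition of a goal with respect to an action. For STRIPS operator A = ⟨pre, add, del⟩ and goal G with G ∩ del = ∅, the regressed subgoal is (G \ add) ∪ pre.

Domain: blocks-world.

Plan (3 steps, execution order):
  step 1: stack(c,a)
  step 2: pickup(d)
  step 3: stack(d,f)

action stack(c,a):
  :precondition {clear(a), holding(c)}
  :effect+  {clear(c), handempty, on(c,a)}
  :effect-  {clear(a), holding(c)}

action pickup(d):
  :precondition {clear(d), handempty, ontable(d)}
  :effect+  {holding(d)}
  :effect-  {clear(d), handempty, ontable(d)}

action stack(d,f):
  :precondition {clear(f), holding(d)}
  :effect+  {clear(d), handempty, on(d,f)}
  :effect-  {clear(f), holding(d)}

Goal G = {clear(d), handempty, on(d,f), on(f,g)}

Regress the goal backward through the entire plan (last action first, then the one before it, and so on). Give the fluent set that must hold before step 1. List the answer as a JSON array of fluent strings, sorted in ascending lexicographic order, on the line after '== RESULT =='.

Work backward from the goal:
  through step 3 (stack(d,f)): drop {clear(d), handempty, on(d,f)}, keep {on(f,g)}, require {clear(f), holding(d)}
    → {clear(f), holding(d), on(f,g)}
  through step 2 (pickup(d)): drop {holding(d)}, keep {clear(f), on(f,g)}, require {clear(d), handempty, ontable(d)}
    → {clear(d), clear(f), handempty, on(f,g), ontable(d)}
  through step 1 (stack(c,a)): drop {handempty}, keep {clear(d), clear(f), on(f,g), ontable(d)}, require {clear(a), holding(c)}
    → {clear(a), clear(d), clear(f), holding(c), on(f,g), ontable(d)}

== RESULT ==
["clear(a)", "clear(d)", "clear(f)", "holding(c)", "on(f,g)", "ontable(d)"]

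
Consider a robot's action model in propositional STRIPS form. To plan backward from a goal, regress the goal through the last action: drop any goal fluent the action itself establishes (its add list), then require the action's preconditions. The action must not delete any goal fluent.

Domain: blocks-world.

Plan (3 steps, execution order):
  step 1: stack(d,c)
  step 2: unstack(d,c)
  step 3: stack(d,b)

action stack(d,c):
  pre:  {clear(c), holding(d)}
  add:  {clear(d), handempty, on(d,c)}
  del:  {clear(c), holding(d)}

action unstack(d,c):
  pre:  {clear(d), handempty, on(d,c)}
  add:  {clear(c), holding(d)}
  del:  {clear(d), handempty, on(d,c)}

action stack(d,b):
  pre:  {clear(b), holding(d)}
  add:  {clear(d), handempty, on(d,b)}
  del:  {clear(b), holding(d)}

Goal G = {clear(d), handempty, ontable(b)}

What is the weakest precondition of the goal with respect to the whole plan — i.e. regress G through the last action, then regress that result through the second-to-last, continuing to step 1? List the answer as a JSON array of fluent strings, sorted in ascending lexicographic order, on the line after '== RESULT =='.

Work backward from the goal:
  through step 3 (stack(d,b)): drop {clear(d), handempty}, keep {ontable(b)}, require {clear(b), holding(d)}
    → {clear(b), holding(d), ontable(b)}
  through step 2 (unstack(d,c)): drop {holding(d)}, keep {clear(b), ontable(b)}, require {clear(d), handempty, on(d,c)}
    → {clear(b), clear(d), handempty, on(d,c), ontable(b)}
  through step 1 (stack(d,c)): drop {clear(d), handempty, on(d,c)}, keep {clear(b), ontable(b)}, require {clear(c), holding(d)}
    → {clear(b), clear(c), holding(d), ontable(b)}

== RESULT ==
["clear(b)", "clear(c)", "holding(d)", "ontable(b)"]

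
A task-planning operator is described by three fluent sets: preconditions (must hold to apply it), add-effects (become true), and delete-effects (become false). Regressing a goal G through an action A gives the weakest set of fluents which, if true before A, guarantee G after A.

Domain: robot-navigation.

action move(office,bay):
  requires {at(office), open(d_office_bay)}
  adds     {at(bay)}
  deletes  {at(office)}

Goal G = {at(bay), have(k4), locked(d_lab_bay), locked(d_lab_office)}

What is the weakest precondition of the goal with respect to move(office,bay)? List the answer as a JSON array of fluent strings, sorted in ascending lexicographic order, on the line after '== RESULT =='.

Compute (G \ add) ∪ pre:
  G ∩ del = {}  (empty — regression defined)
  G \ add = {at(bay), have(k4), locked(d_lab_bay), locked(d_lab_office)} \ {at(bay)} = {have(k4), locked(d_lab_bay), locked(d_lab_office)}
  ∪ pre   = {have(k4), locked(d_lab_bay), locked(d_lab_office)} ∪ {at(office), open(d_office_bay)}
          = {at(office), have(k4), locked(d_lab_bay), locked(d_lab_office), open(d_office_bay)}

== RESULT ==
["at(office)", "have(k4)", "locked(d_lab_bay)", "locked(d_lab_office)", "open(d_office_bay)"]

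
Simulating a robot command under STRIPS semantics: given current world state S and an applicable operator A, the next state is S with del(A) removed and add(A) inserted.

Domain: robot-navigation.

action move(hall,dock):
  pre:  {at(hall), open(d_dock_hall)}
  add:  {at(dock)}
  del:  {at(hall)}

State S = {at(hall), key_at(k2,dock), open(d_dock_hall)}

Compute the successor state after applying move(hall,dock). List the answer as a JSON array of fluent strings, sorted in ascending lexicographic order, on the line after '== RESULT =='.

Compute (S \ del) ∪ add:
  pre ⊆ S: {at(hall), open(d_dock_hall)} ⊆ S  — applicable
  S \ del = {key_at(k2,dock), open(d_dock_hall)}
  ∪ add   = {at(dock), key_at(k2,dock), open(d_dock_hall)}

== RESULT ==
["at(dock)", "key_at(k2,dock)", "open(d_dock_hall)"]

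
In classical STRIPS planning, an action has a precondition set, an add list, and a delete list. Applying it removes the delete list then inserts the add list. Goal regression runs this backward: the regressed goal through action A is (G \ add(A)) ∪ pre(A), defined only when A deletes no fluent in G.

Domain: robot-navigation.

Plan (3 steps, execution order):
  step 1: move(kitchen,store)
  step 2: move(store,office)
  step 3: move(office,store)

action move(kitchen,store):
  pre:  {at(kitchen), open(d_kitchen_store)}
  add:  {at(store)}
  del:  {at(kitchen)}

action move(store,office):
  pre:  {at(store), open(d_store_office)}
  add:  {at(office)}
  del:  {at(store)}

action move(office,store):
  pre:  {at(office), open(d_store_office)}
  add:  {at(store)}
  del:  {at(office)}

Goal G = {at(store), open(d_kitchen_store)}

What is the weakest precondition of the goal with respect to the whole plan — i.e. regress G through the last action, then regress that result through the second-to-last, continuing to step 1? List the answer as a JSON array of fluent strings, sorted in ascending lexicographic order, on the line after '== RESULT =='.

Work backward from the goal:
  through step 3 (move(office,store)): drop {at(store)}, keep {open(d_kitchen_store)}, require {at(office), open(d_store_office)}
    → {at(office), open(d_kitchen_store), open(d_store_office)}
  through step 2 (move(store,office)): drop {at(office)}, keep {open(d_kitchen_store), open(d_store_office)}, require {at(store), open(d_store_office)}
    → {at(store), open(d_kitchen_store), open(d_store_office)}
  through step 1 (move(kitchen,store)): drop {at(store)}, keep {open(d_kitchen_store), open(d_store_office)}, require {at(kitchen), open(d_kitchen_store)}
    → {at(kitchen), open(d_kitchen_store), open(d_store_office)}

== RESULT ==
["at(kitchen)", "open(d_kitchen_store)", "open(d_store_office)"]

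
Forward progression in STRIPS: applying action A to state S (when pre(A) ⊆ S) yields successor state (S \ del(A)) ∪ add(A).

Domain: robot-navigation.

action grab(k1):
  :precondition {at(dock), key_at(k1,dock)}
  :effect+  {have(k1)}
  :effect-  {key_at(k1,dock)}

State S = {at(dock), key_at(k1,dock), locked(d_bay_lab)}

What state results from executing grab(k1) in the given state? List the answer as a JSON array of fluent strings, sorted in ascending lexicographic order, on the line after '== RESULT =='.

Progress:
  pre ⊆ S: {at(dock), key_at(k1,dock)} ⊆ S  — applicable
  S \ del = {at(dock), locked(d_bay_lab)}
  ∪ add   = {at(dock), have(k1), locked(d_bay_lab)}

== RESULT ==
["at(dock)", "have(k1)", "locked(d_bay_lab)"]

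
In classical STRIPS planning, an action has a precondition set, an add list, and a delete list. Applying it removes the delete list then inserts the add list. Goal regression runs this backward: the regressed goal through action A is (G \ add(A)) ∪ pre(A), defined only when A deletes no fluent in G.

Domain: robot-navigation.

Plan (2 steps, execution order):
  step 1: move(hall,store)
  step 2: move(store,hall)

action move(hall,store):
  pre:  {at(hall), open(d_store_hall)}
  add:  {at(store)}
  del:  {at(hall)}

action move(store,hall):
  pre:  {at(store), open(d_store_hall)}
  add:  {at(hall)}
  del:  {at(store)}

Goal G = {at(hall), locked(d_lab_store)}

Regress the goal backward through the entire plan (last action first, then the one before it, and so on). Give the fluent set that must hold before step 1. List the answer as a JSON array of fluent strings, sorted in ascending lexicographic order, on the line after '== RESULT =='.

Regress step by step:
  through step 2 (move(store,hall)): drop {at(hall)}, keep {locked(d_lab_store)}, require {at(store), open(d_store_hall)}
    → {at(store), locked(d_lab_store), open(d_store_hall)}
  through step 1 (move(hall,store)): drop {at(store)}, keep {locked(d_lab_store), open(d_store_hall)}, require {at(hall), open(d_store_hall)}
    → {at(hall), locked(d_lab_store), open(d_store_hall)}

== RESULT ==
["at(hall)", "locked(d_lab_store)", "open(d_store_hall)"]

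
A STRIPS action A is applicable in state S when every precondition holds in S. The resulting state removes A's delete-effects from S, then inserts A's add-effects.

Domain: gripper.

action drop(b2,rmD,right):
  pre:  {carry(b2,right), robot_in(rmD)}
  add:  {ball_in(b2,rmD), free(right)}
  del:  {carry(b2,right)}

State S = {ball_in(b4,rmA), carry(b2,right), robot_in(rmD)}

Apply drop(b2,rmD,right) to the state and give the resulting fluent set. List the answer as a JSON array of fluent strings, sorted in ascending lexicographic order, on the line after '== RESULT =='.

Progress:
  pre ⊆ S: {carry(b2,right), robot_in(rmD)} ⊆ S  — applicable
  S \ del = {ball_in(b4,rmA), robot_in(rmD)}
  ∪ add   = {ball_in(b2,rmD), ball_in(b4,rmA), free(right), robot_in(rmD)}

== RESULT ==
["ball_in(b2,rmD)", "ball_in(b4,rmA)", "free(right)", "robot_in(rmD)"]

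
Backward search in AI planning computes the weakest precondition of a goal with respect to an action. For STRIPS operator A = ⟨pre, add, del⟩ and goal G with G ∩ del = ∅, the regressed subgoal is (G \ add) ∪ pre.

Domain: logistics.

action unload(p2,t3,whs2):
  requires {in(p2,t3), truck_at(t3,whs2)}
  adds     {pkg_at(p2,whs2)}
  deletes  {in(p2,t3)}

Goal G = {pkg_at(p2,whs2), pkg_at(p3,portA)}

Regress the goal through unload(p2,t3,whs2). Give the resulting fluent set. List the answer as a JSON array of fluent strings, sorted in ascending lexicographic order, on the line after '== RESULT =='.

Regress:
  G ∩ del = {}  (empty — regression defined)
  G \ add = {pkg_at(p2,whs2), pkg_at(p3,portA)} \ {pkg_at(p2,whs2)} = {pkg_at(p3,portA)}
  ∪ pre   = {pkg_at(p3,portA)} ∪ {in(p2,t3), truck_at(t3,whs2)}
          = {in(p2,t3), pkg_at(p3,portA), truck_at(t3,whs2)}

== RESULT ==
["in(p2,t3)", "pkg_at(p3,portA)", "truck_at(t3,whs2)"]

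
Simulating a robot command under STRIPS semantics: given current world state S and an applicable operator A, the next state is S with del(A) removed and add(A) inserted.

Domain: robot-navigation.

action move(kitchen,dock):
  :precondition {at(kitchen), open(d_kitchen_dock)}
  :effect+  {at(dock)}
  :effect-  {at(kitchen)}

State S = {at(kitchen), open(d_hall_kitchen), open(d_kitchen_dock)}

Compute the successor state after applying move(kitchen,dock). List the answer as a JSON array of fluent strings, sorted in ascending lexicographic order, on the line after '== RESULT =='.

Compute (S \ del) ∪ add:
  pre ⊆ S: {at(kitchen), open(d_kitchen_dock)} ⊆ S  — applicable
  S \ del = {open(d_hall_kitchen), open(d_kitchen_dock)}
  ∪ add   = {at(dock), open(d_hall_kitchen), open(d_kitchen_dock)}

== RESULT ==
["at(dock)", "open(d_hall_kitchen)", "open(d_kitchen_dock)"]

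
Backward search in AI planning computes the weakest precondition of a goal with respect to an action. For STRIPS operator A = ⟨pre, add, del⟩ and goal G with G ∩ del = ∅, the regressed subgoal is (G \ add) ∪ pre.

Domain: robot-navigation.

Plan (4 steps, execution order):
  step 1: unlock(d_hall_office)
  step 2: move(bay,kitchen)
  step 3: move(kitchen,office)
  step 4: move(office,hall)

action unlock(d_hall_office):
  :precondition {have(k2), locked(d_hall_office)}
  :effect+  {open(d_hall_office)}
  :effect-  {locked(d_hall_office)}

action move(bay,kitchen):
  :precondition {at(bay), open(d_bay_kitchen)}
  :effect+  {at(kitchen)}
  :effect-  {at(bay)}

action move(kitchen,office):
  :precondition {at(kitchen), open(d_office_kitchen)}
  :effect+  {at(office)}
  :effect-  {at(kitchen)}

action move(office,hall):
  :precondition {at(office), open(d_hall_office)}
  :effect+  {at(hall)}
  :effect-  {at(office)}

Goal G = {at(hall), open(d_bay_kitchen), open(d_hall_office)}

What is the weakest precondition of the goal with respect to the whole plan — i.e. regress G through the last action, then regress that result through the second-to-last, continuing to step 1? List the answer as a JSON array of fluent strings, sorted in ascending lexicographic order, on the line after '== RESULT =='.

Work backward from the goal:
  through step 4 (move(office,hall)): drop {at(hall)}, keep {open(d_bay_kitchen), open(d_hall_office)}, require {at(office), open(d_hall_office)}
    → {at(office), open(d_bay_kitchen), open(d_hall_office)}
  through step 3 (move(kitchen,office)): drop {at(office)}, keep {open(d_bay_kitchen), open(d_hall_office)}, require {at(kitchen), open(d_office_kitchen)}
    → {at(kitchen), open(d_bay_kitchen), open(d_hall_office), open(d_office_kitchen)}
  through step 2 (move(bay,kitchen)): drop {at(kitchen)}, keep {open(d_bay_kitchen), open(d_hall_office), open(d_office_kitchen)}, require {at(bay), open(d_bay_kitchen)}
    → {at(bay), open(d_bay_kitchen), open(d_hall_office), open(d_office_kitchen)}
  through step 1 (unlock(d_hall_office)): drop {open(d_hall_office)}, keep {at(bay), open(d_bay_kitchen), open(d_office_kitchen)}, require {have(k2), locked(d_hall_office)}
    → {at(bay), have(k2), locked(d_hall_office), open(d_bay_kitchen), open(d_office_kitchen)}

== RESULT ==
["at(bay)", "have(k2)", "locked(d_hall_office)", "open(d_bay_kitchen)", "open(d_office_kitchen)"]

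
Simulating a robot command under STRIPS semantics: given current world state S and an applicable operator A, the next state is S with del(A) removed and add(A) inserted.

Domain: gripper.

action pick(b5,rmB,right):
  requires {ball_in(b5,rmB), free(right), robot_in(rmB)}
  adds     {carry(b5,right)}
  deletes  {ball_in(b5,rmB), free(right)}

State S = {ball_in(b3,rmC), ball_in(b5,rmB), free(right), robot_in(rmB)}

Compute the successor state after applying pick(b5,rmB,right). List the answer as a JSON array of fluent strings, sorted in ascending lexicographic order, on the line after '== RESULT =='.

Progress:
  pre ⊆ S: {ball_in(b5,rmB), free(right), robot_in(rmB)} ⊆ S  — applicable
  S \ del = {ball_in(b3,rmC), robot_in(rmB)}
  ∪ add   = {ball_in(b3,rmC), carry(b5,right), robot_in(rmB)}

== RESULT ==
["ball_in(b3,rmC)", "carry(b5,right)", "robot_in(rmB)"]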